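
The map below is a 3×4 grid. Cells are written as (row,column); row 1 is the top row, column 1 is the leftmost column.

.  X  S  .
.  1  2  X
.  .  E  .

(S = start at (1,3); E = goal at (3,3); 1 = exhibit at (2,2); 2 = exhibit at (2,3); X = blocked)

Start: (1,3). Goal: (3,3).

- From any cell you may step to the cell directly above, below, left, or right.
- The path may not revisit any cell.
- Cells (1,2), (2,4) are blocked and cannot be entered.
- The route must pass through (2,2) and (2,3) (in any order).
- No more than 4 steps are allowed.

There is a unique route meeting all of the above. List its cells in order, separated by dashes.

Any route must reach (2,2) and (2,3) and still end at (3,3) within 4 moves, so the order of the required stops is forced.
Route from (1,3): down to (2,3), left to (2,2), down to (3,2), right to (3,3) — 4 moves in all.
Check: all required cells visited; 4 ≤ 4 moves.

(1,3) - (2,3) - (2,2) - (3,2) - (3,3)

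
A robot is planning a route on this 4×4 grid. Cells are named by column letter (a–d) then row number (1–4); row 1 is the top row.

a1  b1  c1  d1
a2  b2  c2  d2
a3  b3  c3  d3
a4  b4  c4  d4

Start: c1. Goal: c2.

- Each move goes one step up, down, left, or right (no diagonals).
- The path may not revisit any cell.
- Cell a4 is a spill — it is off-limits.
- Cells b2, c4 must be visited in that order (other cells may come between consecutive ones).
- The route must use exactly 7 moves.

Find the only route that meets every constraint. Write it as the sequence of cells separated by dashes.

The waypoints must appear in the order b2, c4, with no cell reused.
Route from c1: left to b1, 3× down (reaching b4), right to c4, 2× up (reaching c2) — 7 moves in all.
Check: order respected (b2 at step 2, c4 at step 5); 7 moves as required.

c1 - b1 - b2 - b3 - b4 - c4 - c3 - c2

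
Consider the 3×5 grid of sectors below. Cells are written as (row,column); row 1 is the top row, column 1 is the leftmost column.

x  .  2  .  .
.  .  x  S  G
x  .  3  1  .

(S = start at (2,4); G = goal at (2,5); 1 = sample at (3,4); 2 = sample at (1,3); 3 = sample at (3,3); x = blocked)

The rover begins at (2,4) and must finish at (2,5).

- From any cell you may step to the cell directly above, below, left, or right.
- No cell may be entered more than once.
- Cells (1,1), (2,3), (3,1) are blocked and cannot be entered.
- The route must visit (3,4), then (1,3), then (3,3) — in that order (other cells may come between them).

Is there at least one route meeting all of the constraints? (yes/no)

Ignoring the required order, 2 revisit-free routes from (2,4) to (2,5) pass through all of (3,4), (1,3), and (3,3); the waypoint orders that occur are (1,3) → (3,3) → (3,4) (1); (3,4) → (3,3) → (1,3) (1) — never (3,4) → (1,3) → (3,3).

no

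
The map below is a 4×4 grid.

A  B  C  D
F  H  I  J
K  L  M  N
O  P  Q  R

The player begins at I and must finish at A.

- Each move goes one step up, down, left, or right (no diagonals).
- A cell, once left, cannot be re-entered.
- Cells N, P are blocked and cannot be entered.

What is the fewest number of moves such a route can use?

3

The Manhattan distance from I to A is |2−1| + |3−1| = 3, so at least 3 moves are needed.
A route of 3 moves achieves this: I → C → B → A.
Since 3 matches the lower bound, it is optimal.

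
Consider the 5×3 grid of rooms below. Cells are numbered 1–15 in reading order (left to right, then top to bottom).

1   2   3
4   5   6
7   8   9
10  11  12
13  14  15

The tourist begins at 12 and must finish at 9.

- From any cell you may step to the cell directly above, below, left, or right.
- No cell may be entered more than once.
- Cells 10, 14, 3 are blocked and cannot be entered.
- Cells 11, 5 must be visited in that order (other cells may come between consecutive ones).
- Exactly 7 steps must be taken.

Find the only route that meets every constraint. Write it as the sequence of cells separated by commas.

12, 11, 8, 7, 4, 5, 6, 9

The waypoints must appear in the order 11, 5, with no cell reused.
Route from 12: left to 11, up to 8, left to 7, up to 4, 2× right (reaching 6), down to 9 — 7 moves in all.
Check: order respected (11 at step 1, 5 at step 5); 7 moves as required.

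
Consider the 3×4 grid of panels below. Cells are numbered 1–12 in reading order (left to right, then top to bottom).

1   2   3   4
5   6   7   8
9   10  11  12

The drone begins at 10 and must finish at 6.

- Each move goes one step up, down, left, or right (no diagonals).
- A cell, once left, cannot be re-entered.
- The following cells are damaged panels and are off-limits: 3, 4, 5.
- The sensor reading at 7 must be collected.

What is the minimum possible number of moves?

Any route passes through 7 somewhere between 10 and 6. Summing Manhattan distances along the two legs (10 → 7 → 6) gives a lower bound of 2 + 1 = 3 moves.
A route of 3 moves achieves this: 10 → 11 → 7 → 6.
Since 3 matches the lower bound, it is optimal.

3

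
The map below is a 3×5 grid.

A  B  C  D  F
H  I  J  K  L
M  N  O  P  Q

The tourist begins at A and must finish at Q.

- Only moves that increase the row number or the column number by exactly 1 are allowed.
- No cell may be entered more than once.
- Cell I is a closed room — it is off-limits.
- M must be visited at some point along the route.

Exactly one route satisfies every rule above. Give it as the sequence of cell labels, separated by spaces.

A H M N O P Q

Moves only go right or down, so the column and row indices never decrease.
Route from A: down 2 to M, right 4 to Q — 6 moves in all.
Check: all required cells visited.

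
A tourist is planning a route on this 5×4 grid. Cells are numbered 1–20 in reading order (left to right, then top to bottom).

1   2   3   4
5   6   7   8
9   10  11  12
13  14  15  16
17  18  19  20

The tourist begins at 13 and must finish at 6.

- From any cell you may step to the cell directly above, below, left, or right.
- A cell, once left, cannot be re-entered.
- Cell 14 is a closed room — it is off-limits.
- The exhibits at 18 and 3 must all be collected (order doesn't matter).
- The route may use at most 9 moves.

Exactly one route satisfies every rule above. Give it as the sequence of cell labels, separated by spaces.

13 17 18 19 15 11 7 3 2 6

The budget equals the shortest possible length, so every move has to be on a shortest route through the required cells.
Route from 13: down 1 to 17, right 2 to 19, up 4 to 3, left 1 to 2, down 1 to 6 — 9 moves in all.
Check: all required cells visited; 9 ≤ 9 moves.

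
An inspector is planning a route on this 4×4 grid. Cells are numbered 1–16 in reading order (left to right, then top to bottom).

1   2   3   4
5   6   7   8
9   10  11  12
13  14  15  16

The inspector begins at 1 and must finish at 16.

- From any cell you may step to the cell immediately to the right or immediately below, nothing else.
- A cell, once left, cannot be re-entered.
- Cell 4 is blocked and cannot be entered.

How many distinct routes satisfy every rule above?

19

A right/down-only route from 1 to 16 makes exactly 3 down-moves and 3 right-moves in some order.
With no other constraints that would be C(6,3) = 20 routes.
Subtract routes through each blocked cell (inclusion–exclusion for overlaps): − through 4: 1 → 19.
That gives 19 routes.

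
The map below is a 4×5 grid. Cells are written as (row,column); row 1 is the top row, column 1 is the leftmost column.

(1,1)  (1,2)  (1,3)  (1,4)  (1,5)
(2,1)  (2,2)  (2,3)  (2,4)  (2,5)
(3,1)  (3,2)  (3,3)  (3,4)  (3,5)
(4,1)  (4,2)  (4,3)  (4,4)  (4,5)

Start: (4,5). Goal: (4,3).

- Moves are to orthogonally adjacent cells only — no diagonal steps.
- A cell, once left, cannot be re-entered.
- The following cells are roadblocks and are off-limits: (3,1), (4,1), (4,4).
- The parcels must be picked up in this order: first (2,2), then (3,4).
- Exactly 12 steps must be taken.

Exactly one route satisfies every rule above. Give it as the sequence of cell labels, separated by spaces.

(4,5) (3,5) (2,5) (1,5) (1,4) (1,3) (1,2) (2,2) (2,3) (2,4) (3,4) (3,3) (4,3)

The waypoints must appear in the order (2,2), (3,4), with no cell reused.
Route from (4,5): 3× up (reaching (1,5)), 3× left (reaching (1,2)), down to (2,2), 2× right (reaching (2,4)), down to (3,4), left to (3,3), down to (4,3) — 12 moves in all.
Check: order respected ((2,2) at step 7, (3,4) at step 10); 12 moves as required.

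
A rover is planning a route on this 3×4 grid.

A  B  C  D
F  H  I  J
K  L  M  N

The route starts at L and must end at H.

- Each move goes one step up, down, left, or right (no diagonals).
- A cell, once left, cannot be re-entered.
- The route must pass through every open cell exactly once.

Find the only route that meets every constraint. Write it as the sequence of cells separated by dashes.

L - K - F - A - B - C - D - J - N - M - I - H

Need to visit all 12 open cells exactly once, starting at L and ending at H.
Cell D has only two open neighbours (J and C), so the path must pass straight through it: one of those is the cell it's entered from and the other is where it exits.
Route from L: left 1 to K, up 2 to A, right 3 to D, down 2 to N, left 1 to M, up 1 to I, left 1 to H — 11 moves in all.
Check: all 12 open cells covered.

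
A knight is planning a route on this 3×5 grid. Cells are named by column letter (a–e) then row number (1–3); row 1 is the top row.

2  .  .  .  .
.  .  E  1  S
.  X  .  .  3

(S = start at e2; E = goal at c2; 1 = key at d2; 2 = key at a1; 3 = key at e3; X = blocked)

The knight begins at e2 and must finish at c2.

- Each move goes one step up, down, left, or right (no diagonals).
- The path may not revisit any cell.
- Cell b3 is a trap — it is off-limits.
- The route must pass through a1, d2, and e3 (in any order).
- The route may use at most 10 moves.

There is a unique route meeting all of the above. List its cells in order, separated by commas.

Any route must reach a1, d2, and e3 and still end at c2 within 10 moves, so the order of the required stops is forced.
Route from e2: down to e3, left to d3, 2× up (reaching d1), 3× left (reaching a1), down to a2, 2× right (reaching c2) — 10 moves in all.
Check: all required cells visited; 10 ≤ 10 moves.

e2, e3, d3, d2, d1, c1, b1, a1, a2, b2, c2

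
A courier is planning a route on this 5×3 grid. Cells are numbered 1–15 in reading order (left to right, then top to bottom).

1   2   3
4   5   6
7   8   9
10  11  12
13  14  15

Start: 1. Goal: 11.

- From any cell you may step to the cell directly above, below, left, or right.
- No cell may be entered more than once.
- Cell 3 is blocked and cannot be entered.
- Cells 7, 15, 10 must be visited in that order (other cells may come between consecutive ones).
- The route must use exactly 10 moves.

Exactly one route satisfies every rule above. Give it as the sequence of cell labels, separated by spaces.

The waypoints must appear in the order 7, 15, 10, with no cell reused.
Route from 1: 2× down (reaching 7), 2× right (reaching 9), 2× down (reaching 15), 2× left (reaching 13), up to 10, right to 11 — 10 moves in all.
Check: order respected (7 at step 2, 15 at step 6, 10 at step 9); 10 moves as required.

1 4 7 8 9 12 15 14 13 10 11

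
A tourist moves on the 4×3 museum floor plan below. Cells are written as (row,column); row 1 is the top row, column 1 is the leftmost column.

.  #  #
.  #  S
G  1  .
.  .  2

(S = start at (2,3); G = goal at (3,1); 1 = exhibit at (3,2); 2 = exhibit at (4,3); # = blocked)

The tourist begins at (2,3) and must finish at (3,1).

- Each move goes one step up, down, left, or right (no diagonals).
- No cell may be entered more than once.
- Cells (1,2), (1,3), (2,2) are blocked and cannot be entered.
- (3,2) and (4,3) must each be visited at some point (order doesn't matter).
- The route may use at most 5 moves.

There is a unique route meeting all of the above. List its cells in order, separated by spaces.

(2,3) (3,3) (4,3) (4,2) (3,2) (3,1)

Any route must reach (3,2) and (4,3) and still end at (3,1) within 5 moves, so the order of the required stops is forced.
Route from (2,3): 2× down (reaching (4,3)), left to (4,2), up to (3,2), left to (3,1) — 5 moves in all.
Check: all required cells visited; 5 ≤ 5 moves.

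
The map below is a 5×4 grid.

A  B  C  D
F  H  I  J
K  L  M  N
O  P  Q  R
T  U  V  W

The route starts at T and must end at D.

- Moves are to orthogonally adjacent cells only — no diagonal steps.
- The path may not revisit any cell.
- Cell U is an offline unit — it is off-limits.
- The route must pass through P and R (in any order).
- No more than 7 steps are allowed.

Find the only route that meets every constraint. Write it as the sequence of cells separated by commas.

T, O, P, Q, R, N, J, D

Any route must reach P and R and still end at D within 7 moves, so the order of the required stops is forced.
Route from T: up 1 to O, right 3 to R, up 3 to D — 7 moves in all.
Check: all required cells visited; 7 ≤ 7 moves.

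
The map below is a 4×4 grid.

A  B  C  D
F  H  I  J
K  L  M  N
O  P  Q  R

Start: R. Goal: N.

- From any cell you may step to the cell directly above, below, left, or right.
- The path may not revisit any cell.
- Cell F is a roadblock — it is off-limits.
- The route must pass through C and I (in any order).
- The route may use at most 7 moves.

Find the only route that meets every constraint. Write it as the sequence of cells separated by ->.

Any route must reach C and I and still end at N within 7 moves, so the order of the required stops is forced.
Route from R: left to Q, 3× up (reaching C), right to D, 2× down (reaching N) — 7 moves in all.
Check: all required cells visited; 7 ≤ 7 moves.

R -> Q -> M -> I -> C -> D -> J -> N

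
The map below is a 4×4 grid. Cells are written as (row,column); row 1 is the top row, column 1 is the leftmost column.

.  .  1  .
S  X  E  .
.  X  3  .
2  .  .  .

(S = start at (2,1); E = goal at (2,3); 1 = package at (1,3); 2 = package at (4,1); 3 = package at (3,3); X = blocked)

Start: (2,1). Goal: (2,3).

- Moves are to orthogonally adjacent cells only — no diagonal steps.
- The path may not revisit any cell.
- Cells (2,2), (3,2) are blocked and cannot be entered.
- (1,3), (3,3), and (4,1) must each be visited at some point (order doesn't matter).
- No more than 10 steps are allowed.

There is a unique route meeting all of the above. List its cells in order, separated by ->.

The budget equals the shortest possible length, so every move has to be on a shortest route through the required cells.
Route from (2,1): 2× down (reaching (4,1)), 2× right (reaching (4,3)), up to (3,3), right to (3,4), 2× up (reaching (1,4)), left to (1,3), down to (2,3) — 10 moves in all.
Check: all required cells visited; 10 ≤ 10 moves.

(2,1) -> (3,1) -> (4,1) -> (4,2) -> (4,3) -> (3,3) -> (3,4) -> (2,4) -> (1,4) -> (1,3) -> (2,3)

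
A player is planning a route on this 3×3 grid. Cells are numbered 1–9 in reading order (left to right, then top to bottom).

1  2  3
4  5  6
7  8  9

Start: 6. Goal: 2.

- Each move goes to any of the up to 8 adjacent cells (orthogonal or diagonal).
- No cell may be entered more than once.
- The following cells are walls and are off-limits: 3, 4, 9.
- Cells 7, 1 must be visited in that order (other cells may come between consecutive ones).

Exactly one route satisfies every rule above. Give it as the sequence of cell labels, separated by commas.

The waypoints must appear in the order 7, 1, with no cell reused.
Route from 6: down-left 1 to 8, left 1 to 7, up-right 1 to 5, up-left 1 to 1, right 1 to 2 — 5 moves in all.
Check: order respected (7 at step 2, 1 at step 4).

6, 8, 7, 5, 1, 2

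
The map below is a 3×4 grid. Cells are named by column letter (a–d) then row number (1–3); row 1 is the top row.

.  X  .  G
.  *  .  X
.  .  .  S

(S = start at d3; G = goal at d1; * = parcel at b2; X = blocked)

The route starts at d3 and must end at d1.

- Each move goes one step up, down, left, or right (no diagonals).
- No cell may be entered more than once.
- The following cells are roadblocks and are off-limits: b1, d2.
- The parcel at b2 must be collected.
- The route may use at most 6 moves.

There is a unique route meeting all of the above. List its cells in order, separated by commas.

The 6-move cap with required stops at b2 leaves no slack for detours.
Route from d3: left 2 to b3, up 1 to b2, right 1 to c2, up 1 to c1, right 1 to d1 — 6 moves in all.
Check: all required cells visited; 6 ≤ 6 moves.

d3, c3, b3, b2, c2, c1, d1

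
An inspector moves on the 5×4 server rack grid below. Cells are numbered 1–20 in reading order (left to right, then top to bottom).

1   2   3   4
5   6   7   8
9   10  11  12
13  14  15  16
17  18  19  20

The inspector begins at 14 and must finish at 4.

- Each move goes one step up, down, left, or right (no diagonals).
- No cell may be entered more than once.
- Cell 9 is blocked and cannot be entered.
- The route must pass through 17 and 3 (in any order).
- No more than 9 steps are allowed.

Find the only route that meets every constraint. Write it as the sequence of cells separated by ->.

14 -> 13 -> 17 -> 18 -> 19 -> 15 -> 11 -> 7 -> 3 -> 4

The budget equals the shortest possible length, so every move has to be on a shortest route through the required cells.
Route from 14: left 1 to 13, down 1 to 17, right 2 to 19, up 4 to 3, right 1 to 4 — 9 moves in all.
Check: all required cells visited; 9 ≤ 9 moves.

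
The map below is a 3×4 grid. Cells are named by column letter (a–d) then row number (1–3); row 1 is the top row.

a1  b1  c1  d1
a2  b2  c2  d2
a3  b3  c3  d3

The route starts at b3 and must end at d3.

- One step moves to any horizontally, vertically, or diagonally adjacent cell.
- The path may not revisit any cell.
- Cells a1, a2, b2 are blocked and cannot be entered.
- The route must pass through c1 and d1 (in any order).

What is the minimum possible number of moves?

5

Any route passes through c1 and d1 in some order between b3 and d3. Summing Chebyshev distances along each leg and taking the cheapest ordering (b3 → c1 → d1 → d3) gives a lower bound of 2 + 1 + 2 = 5 moves.
A route of 5 moves achieves this: b3 → c2 → c1 → d1 → d2 → d3.
Since 5 matches the lower bound, it is optimal.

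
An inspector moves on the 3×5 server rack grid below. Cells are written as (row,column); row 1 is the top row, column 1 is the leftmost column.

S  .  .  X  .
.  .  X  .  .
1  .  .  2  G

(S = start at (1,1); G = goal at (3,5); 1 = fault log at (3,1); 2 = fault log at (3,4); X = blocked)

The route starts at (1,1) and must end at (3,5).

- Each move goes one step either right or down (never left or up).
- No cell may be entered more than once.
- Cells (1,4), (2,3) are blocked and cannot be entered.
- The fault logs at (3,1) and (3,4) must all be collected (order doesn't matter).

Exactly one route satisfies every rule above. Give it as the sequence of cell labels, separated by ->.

(1,1) -> (2,1) -> (3,1) -> (3,2) -> (3,3) -> (3,4) -> (3,5)

Moves only go right or down, so the column and row indices never decrease.
Route from (1,1): down 2 to (3,1), right 4 to (3,5) — 6 moves in all.
Check: all required cells visited.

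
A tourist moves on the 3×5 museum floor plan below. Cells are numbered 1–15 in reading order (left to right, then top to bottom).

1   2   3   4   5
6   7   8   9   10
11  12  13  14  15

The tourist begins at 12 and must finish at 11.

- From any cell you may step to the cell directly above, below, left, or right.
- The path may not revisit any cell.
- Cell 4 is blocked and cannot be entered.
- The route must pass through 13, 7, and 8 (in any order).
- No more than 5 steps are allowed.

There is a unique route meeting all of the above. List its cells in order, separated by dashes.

The 5-move cap with required stops at 13, 7, 8 leaves no slack for detours.
Route from 12: right to 13, up to 8, 2× left (reaching 6), down to 11 — 5 moves in all.
Check: all required cells visited; 5 ≤ 5 moves.

12 - 13 - 8 - 7 - 6 - 11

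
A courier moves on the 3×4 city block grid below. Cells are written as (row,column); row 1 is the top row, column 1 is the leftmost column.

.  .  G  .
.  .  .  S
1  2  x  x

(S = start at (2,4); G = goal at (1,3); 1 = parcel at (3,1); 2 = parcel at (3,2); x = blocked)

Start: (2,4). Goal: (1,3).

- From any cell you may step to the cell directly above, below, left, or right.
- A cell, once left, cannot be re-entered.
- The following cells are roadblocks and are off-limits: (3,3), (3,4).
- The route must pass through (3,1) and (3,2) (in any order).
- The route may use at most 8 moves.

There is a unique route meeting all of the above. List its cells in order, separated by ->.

(2,4) -> (2,3) -> (2,2) -> (3,2) -> (3,1) -> (2,1) -> (1,1) -> (1,2) -> (1,3)

The 8-move cap with required stops at (3,1), (3,2) leaves no slack for detours.
Route from (2,4): 2× left (reaching (2,2)), down to (3,2), left to (3,1), 2× up (reaching (1,1)), 2× right (reaching (1,3)) — 8 moves in all.
Check: all required cells visited; 8 ≤ 8 moves.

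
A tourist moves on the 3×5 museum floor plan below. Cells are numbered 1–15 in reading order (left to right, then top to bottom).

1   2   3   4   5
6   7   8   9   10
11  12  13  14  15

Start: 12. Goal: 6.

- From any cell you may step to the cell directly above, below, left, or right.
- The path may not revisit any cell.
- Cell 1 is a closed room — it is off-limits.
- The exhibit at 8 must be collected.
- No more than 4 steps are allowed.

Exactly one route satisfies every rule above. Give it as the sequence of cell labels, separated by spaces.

The 4-move cap with required stops at 8 leaves no slack for detours.
Route from 12: right to 13, up to 8, 2× left (reaching 6) — 4 moves in all.
Check: all required cells visited; 4 ≤ 4 moves.

12 13 8 7 6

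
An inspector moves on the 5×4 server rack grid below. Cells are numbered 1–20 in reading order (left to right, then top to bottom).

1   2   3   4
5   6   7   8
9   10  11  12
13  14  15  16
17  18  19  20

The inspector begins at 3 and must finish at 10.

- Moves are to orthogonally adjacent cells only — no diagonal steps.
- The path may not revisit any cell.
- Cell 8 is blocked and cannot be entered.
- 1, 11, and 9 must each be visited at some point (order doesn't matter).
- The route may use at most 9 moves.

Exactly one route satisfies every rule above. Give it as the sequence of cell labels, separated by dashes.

The 9-move cap with required stops at 1, 11, 9 leaves no slack for detours.
Route from 3: 2× left (reaching 1), 3× down (reaching 13), 2× right (reaching 15), up to 11, left to 10 — 9 moves in all.
Check: all required cells visited; 9 ≤ 9 moves.

3 - 2 - 1 - 5 - 9 - 13 - 14 - 15 - 11 - 10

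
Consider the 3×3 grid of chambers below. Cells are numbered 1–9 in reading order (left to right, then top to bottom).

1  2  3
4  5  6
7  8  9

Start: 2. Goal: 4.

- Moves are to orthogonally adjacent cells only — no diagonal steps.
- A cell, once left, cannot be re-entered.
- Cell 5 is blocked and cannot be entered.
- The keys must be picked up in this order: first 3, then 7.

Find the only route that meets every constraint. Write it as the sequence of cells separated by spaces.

2 3 6 9 8 7 4

The waypoints must appear in the order 3, 7, with no cell reused.
Route from 2: right to 3, 2× down (reaching 9), 2× left (reaching 7), up to 4 — 6 moves in all.
Check: order respected (3 at step 1, 7 at step 5).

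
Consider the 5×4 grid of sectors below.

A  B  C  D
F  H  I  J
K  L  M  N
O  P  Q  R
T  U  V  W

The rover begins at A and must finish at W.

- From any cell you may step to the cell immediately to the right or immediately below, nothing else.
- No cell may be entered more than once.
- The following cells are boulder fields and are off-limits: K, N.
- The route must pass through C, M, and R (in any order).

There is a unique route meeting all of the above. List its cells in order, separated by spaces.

Moves only go right or down, so the column and row indices never decrease.
Route from A: 2× right (reaching C), 3× down (reaching Q), right to R, down to W — 7 moves in all.
Check: all required cells visited.

A B C I M Q R W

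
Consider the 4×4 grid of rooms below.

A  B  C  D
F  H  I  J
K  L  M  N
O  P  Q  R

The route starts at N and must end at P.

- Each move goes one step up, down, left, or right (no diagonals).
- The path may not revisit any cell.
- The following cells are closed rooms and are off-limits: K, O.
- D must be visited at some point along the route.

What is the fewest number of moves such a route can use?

Any route passes through D somewhere between N and P. Summing Manhattan distances along the two legs (N → D → P) gives a lower bound of 2 + 5 = 7 moves.
A route of 7 moves achieves this: N → J → D → C → I → M → Q → P.
Since 7 matches the lower bound, it is optimal.

7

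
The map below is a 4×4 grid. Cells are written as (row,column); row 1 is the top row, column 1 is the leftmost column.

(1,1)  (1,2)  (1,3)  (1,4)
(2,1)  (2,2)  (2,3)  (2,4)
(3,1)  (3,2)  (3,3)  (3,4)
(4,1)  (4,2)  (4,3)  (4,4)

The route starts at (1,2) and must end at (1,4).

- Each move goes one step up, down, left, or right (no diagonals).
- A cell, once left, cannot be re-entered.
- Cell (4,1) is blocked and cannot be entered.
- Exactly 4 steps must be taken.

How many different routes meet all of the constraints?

Need simple routes of exactly 4 moves from (1,2) to (1,4) (Manhattan distance 2, so 1 moves are spent on a detour and 1 undoing it).
Enumerating: (1,2) (2,2) (2,3) (1,3) (1,4) | (1,2) (2,2) (2,3) (2,4) (1,4) | (1,2) (1,3) (2,3) (2,4) (1,4).
That gives 3 routes.

3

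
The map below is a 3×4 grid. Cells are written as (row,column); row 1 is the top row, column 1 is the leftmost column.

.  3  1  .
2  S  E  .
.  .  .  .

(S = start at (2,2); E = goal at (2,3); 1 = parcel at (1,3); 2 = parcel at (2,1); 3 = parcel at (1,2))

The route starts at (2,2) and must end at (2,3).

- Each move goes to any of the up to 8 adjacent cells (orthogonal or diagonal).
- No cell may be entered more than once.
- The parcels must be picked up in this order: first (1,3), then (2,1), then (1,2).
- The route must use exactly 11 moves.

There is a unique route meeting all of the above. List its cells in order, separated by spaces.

The waypoints must appear in the order (1,3), (2,1), (1,2), with no cell reused.
Route from (2,2): up-right to (1,3), right to (1,4), 2× down (reaching (3,4)), 3× left (reaching (3,1)), 2× up (reaching (1,1)), right to (1,2), down-right to (2,3) — 11 moves in all.
Check: order respected (1 at step 1, 2 at step 8, 3 at step 10); 11 moves as required.

(2,2) (1,3) (1,4) (2,4) (3,4) (3,3) (3,2) (3,1) (2,1) (1,1) (1,2) (2,3)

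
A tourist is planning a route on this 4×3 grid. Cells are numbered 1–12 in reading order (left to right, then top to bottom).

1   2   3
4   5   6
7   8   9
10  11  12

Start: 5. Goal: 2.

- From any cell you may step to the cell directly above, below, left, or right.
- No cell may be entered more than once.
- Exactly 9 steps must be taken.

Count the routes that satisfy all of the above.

8

Need simple routes of exactly 9 moves from 5 to 2 (Manhattan distance 1, so 4 moves are spent on a detour and 4 undoing it).
Enumerating: 5 8 7 10 11 12 9 6 3 2 | 5 8 9 12 11 10 7 4 1 2 | 5 4 7 10 11 8 9 6 3 2 | 5 4 7 10 11 12 9 6 3 2 | 5 4 7 8 11 12 9 6 3 2 | 5 6 9 12 11 8 7 4 1 2 | 5 6 9 12 11 10 7 4 1 2 | 5 6 9 8 11 10 7 4 1 2.
That gives 8 routes.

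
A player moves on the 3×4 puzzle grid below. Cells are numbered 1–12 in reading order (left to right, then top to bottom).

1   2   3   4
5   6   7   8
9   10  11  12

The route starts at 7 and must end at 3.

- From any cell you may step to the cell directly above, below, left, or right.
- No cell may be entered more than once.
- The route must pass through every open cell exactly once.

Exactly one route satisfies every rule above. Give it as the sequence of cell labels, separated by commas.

Need to visit all 12 open cells exactly once, starting at 7 and ending at 3.
Cell 4 has only two open neighbours (8 and 3), so the path must pass straight through it: one of those is the cell it's entered from and the other is where it exits.
Route from 7: left to 6, up to 2, left to 1, 2× down (reaching 9), 3× right (reaching 12), 2× up (reaching 4), left to 3 — 11 moves in all.
Check: all 12 open cells covered.

7, 6, 2, 1, 5, 9, 10, 11, 12, 8, 4, 3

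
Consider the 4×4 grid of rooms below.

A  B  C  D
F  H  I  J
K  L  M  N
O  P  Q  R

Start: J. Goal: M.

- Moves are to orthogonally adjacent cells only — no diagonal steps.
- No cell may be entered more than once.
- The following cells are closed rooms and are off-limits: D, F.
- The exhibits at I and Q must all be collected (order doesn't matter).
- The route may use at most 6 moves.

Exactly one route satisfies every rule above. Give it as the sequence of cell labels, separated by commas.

J, I, H, L, P, Q, M

Any route must reach I and Q and still end at M within 6 moves, so the order of the required stops is forced.
Route from J: 2× left (reaching H), 2× down (reaching P), right to Q, up to M — 6 moves in all.
Check: all required cells visited; 6 ≤ 6 moves.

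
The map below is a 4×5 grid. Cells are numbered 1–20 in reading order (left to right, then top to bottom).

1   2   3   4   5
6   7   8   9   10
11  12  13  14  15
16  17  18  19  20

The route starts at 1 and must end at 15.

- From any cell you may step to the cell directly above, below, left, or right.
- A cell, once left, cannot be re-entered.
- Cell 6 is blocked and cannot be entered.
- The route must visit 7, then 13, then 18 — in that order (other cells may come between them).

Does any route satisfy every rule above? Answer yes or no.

One route that works: 1 → 2 → 7 → 12 → 13 → 18 → 19 → 14 → 15.

yes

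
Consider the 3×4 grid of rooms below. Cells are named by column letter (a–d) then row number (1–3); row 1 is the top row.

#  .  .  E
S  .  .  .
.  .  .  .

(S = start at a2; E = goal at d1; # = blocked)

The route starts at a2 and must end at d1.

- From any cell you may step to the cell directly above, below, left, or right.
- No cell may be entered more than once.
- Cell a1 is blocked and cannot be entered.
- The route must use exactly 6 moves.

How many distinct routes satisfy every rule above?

Need simple routes of exactly 6 moves from a2 to d1 (Manhattan distance 4, so 1 moves are spent on a detour and 1 undoing it).
Branch systematically from the start, pruning whenever the remaining move budget drops below the Manhattan distance to d1 or differs from it in parity. Grouping the completions by first move — via a3: 6; via b2: 5 — and summing: 6 + 5 = 11.
That gives 11 routes.

11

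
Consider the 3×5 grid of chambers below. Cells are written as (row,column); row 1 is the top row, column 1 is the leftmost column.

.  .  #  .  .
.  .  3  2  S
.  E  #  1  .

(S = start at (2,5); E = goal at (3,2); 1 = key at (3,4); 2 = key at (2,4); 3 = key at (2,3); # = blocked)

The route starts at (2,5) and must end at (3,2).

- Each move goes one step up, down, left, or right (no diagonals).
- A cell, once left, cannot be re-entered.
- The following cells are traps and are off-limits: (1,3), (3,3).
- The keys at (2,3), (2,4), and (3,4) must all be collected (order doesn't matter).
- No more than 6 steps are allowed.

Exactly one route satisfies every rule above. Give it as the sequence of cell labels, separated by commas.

The 6-move cap with required stops at (2,3), (2,4), (3,4) leaves no slack for detours.
Route from (2,5): down to (3,5), left to (3,4), up to (2,4), 2× left (reaching (2,2)), down to (3,2) — 6 moves in all.
Check: all required cells visited; 6 ≤ 6 moves.

(2,5), (3,5), (3,4), (2,4), (2,3), (2,2), (3,2)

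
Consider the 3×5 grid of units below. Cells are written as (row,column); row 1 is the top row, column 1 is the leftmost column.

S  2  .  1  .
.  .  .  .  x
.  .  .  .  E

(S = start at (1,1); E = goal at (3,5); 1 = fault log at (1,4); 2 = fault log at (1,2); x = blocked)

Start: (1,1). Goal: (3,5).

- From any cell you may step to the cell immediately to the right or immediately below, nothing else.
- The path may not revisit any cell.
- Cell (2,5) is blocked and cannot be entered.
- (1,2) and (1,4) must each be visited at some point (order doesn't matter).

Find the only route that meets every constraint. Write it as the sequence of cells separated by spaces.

Moves only go right or down, so the column and row indices never decrease.
Route from (1,1): 3× right (reaching (1,4)), 2× down (reaching (3,4)), right to (3,5) — 6 moves in all.
Check: all required cells visited.

(1,1) (1,2) (1,3) (1,4) (2,4) (3,4) (3,5)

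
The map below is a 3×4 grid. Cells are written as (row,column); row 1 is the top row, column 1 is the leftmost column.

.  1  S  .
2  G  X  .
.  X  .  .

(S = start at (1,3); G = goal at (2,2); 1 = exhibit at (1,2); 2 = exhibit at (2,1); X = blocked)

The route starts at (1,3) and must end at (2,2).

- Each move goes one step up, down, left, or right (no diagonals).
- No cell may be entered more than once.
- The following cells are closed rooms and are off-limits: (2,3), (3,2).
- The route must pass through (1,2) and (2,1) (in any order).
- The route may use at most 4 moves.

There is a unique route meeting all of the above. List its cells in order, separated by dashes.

(1,3) - (1,2) - (1,1) - (2,1) - (2,2)

The budget equals the shortest possible length, so every move has to be on a shortest route through the required cells.
Route from (1,3): 2× left (reaching (1,1)), down to (2,1), right to (2,2) — 4 moves in all.
Check: all required cells visited; 4 ≤ 4 moves.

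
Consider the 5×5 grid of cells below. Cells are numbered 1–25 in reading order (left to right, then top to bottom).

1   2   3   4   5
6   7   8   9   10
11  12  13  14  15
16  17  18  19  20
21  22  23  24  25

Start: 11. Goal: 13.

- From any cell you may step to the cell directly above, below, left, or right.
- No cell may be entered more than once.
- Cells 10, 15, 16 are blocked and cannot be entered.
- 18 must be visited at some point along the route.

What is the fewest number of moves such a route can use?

4

Any route passes through 18 somewhere between 11 and 13. Summing Manhattan distances along the two legs (11 → 18 → 13) gives a lower bound of 3 + 1 = 4 moves.
A route of 4 moves achieves this: 11 → 12 → 17 → 18 → 13.
Since 4 matches the lower bound, it is optimal.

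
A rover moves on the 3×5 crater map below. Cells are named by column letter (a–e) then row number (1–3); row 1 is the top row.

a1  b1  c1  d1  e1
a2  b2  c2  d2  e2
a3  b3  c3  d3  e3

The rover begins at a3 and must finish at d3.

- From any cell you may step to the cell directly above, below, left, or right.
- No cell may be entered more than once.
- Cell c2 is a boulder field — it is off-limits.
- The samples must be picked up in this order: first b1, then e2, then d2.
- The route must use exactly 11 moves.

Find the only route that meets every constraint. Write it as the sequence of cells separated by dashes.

a3 - b3 - b2 - a2 - a1 - b1 - c1 - d1 - e1 - e2 - d2 - d3

The waypoints must appear in the order b1, e2, d2, with no cell reused.
Route from a3: right to b3, up to b2, left to a2, up to a1, 4× right (reaching e1), down to e2, left to d2, down to d3 — 11 moves in all.
Check: order respected (b1 at step 5, e2 at step 9, d2 at step 10); 11 moves as required.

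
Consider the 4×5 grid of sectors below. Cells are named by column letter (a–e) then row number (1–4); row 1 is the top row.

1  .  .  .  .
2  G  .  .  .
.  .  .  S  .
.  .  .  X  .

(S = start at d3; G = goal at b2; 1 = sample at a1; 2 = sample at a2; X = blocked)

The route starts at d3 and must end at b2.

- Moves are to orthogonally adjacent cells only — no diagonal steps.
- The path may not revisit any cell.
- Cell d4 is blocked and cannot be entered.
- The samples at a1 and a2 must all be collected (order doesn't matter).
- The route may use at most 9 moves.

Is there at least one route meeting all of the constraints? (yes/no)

yes

One route that works: d3 → d2 → d1 → c1 → b1 → a1 → a2 → b2.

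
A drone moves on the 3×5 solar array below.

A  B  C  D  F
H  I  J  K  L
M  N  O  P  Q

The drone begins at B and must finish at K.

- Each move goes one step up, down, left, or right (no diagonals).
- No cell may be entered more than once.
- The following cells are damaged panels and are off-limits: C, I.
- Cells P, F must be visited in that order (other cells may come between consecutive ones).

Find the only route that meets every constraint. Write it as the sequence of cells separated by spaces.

The waypoints must appear in the order P, F, with no cell reused.
Route from B: left 1 to A, down 2 to M, right 4 to Q, up 2 to F, left 1 to D, down 1 to K — 11 moves in all.
Check: order respected (P at step 6, F at step 9).

B A H M N O P Q L F D K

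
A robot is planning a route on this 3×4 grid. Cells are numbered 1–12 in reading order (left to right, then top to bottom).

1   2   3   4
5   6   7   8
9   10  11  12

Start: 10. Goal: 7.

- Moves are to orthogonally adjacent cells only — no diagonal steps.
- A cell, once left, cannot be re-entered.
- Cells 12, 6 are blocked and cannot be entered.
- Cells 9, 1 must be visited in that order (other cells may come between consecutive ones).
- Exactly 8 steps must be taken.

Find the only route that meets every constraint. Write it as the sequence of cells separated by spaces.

10 9 5 1 2 3 4 8 7

The waypoints must appear in the order 9, 1, with no cell reused.
Route from 10: left to 9, 2× up (reaching 1), 3× right (reaching 4), down to 8, left to 7 — 8 moves in all.
Check: order respected (9 at step 1, 1 at step 3); 8 moves as required.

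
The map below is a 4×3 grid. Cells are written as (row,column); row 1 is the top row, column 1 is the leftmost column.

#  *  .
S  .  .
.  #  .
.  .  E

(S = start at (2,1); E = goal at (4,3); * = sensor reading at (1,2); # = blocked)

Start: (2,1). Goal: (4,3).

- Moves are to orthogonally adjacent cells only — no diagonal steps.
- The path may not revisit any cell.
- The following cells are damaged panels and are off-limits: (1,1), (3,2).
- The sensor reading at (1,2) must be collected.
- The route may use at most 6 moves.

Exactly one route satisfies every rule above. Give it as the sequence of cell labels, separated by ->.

The 6-move cap with required stops at (1,2) leaves no slack for detours.
Route from (2,1): right to (2,2), up to (1,2), right to (1,3), 3× down (reaching (4,3)) — 6 moves in all.
Check: all required cells visited; 6 ≤ 6 moves.

(2,1) -> (2,2) -> (1,2) -> (1,3) -> (2,3) -> (3,3) -> (4,3)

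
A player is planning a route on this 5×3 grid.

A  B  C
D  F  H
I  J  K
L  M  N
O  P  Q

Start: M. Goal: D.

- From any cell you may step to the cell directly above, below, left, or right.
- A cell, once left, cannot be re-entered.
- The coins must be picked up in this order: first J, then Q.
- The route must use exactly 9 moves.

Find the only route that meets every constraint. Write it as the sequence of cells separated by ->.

M -> J -> K -> N -> Q -> P -> O -> L -> I -> D

The waypoints must appear in the order J, Q, with no cell reused.
Route from M: up 1 to J, right 1 to K, down 2 to Q, left 2 to O, up 3 to D — 9 moves in all.
Check: order respected (J at step 1, Q at step 4); 9 moves as required.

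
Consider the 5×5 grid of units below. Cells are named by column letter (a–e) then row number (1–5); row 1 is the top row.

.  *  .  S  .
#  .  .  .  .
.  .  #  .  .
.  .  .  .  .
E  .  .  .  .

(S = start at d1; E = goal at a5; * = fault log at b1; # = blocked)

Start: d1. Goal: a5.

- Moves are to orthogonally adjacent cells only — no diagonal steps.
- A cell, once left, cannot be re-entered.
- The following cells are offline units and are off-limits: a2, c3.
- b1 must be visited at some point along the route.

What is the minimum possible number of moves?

7

Any route passes through b1 somewhere between d1 and a5. Summing Manhattan distances along the two legs (d1 → b1 → a5) gives a lower bound of 2 + 5 = 7 moves.
A route of 7 moves achieves this: d1 → c1 → b1 → b2 → b3 → b4 → b5 → a5.
Since 7 matches the lower bound, it is optimal.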